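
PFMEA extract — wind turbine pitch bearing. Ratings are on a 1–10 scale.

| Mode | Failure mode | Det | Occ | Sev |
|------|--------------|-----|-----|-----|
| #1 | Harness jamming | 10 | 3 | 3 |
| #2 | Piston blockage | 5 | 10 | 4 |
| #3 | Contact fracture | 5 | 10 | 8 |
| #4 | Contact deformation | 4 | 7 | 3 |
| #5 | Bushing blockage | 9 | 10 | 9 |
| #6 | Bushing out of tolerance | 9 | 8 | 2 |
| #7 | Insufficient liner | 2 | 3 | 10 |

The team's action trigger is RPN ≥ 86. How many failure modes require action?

5

RPN = Severity × Occurrence × Detection:
  #1: 3 × 3 × 10 = 90
  #2: 4 × 10 × 5 = 200
  #3: 8 × 10 × 5 = 400
  #4: 3 × 7 × 4 = 84
  #5: 9 × 10 × 9 = 810
  #6: 2 × 8 × 9 = 144
  #7: 10 × 3 × 2 = 60
Modes with RPN ≥ 86: #1 (90), #2 (200), #3 (400), #5 (810), #6 (144) → 5.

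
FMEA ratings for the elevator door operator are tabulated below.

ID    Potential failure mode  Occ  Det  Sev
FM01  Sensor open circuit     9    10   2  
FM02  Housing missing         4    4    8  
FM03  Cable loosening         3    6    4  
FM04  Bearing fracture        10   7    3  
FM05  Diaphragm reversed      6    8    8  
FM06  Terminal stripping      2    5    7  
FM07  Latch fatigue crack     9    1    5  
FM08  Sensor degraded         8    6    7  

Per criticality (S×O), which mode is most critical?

FM08

Criticality = Severity × Occurrence:
  FM01: 2 × 9 = 18
  FM02: 8 × 4 = 32
  FM03: 4 × 3 = 12
  FM04: 3 × 10 = 30
  FM05: 8 × 6 = 48
  FM06: 7 × 2 = 14
  FM07: 5 × 9 = 45
  FM08: 7 × 8 = 56
Highest criticality is 56 → FM08.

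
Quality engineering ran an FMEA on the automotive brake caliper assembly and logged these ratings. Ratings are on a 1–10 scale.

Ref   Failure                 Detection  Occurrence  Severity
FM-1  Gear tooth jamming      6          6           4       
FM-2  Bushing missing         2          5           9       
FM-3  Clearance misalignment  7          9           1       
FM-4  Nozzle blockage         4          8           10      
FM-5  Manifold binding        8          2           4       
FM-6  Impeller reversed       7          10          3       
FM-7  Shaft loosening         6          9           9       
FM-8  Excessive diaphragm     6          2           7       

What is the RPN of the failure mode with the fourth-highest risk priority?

144

RPN = Severity × Occurrence × Detection:
  FM-1: 4 × 6 × 6 = 144
  FM-2: 9 × 5 × 2 = 90
  FM-3: 1 × 9 × 7 = 63
  FM-4: 10 × 8 × 4 = 320
  FM-5: 4 × 2 × 8 = 64
  FM-6: 3 × 10 × 7 = 210
  FM-7: 9 × 9 × 6 = 486
  FM-8: 7 × 2 × 6 = 84
Sorted descending: 486, 320, 210, 144, 90, 84, 64, 63.
The fourth-highest RPN is 144 (FM-1).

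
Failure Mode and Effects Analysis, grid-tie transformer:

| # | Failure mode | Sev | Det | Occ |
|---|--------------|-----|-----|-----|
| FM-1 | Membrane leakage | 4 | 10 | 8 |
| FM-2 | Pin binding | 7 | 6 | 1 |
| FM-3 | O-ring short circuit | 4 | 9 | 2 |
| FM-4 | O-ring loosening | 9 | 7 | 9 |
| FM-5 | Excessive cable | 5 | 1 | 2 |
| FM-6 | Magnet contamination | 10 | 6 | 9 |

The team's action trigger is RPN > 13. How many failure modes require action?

RPN = Severity × Occurrence × Detection:
  FM-1: 4 × 8 × 10 = 320
  FM-2: 7 × 1 × 6 = 42
  FM-3: 4 × 2 × 9 = 72
  FM-4: 9 × 9 × 7 = 567
  FM-5: 5 × 2 × 1 = 10
  FM-6: 10 × 9 × 6 = 540
Modes with RPN > 13: FM-1 (320), FM-2 (42), FM-3 (72), FM-4 (567), FM-6 (540) → 5.

5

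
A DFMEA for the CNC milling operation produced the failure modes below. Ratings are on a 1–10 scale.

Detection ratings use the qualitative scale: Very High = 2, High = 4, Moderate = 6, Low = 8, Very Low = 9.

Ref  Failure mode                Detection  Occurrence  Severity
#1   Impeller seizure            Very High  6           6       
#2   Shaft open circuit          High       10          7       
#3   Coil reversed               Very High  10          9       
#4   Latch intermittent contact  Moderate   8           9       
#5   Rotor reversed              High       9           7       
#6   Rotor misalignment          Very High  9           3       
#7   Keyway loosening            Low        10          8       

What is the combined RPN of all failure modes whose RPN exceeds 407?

1072

RPN = Severity × Occurrence × Detection:
  #1: 6 × 6 × 2 = 72
  #2: 7 × 10 × 4 = 280
  #3: 9 × 10 × 2 = 180
  #4: 9 × 8 × 6 = 432
  #5: 7 × 9 × 4 = 252
  #6: 3 × 9 × 2 = 54
  #7: 8 × 10 × 8 = 640
RPN > 407: #4 (432), #7 (640).
Sum: 432 + 640 = 1072.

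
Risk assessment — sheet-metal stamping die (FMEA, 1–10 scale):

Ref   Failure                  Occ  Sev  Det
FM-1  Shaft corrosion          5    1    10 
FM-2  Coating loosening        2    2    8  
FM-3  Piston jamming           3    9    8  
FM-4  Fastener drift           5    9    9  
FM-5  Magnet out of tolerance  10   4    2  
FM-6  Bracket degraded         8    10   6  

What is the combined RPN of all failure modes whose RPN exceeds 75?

RPN = Severity × Occurrence × Detection:
  FM-1: 1 × 5 × 10 = 50
  FM-2: 2 × 2 × 8 = 32
  FM-3: 9 × 3 × 8 = 216
  FM-4: 9 × 5 × 9 = 405
  FM-5: 4 × 10 × 2 = 80
  FM-6: 10 × 8 × 6 = 480
RPN > 75: FM-3 (216), FM-4 (405), FM-5 (80), FM-6 (480).
Sum: 216 + 405 + 80 + 480 = 1181.

1181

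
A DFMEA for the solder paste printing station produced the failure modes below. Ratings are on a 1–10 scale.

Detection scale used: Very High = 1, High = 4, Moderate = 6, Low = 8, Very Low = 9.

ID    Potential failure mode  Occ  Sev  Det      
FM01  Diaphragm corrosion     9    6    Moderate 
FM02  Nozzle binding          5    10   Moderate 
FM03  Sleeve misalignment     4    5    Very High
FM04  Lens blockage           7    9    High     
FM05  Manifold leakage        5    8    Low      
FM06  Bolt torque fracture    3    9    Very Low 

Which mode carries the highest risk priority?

RPN = Severity × Occurrence × Detection:
  FM01: 6 × 9 × 6 = 324
  FM02: 10 × 5 × 6 = 300
  FM03: 5 × 4 × 1 = 20
  FM04: 9 × 7 × 4 = 252
  FM05: 8 × 5 × 8 = 320
  FM06: 9 × 3 × 9 = 243
Highest RPN is 324 → FM01.

FM01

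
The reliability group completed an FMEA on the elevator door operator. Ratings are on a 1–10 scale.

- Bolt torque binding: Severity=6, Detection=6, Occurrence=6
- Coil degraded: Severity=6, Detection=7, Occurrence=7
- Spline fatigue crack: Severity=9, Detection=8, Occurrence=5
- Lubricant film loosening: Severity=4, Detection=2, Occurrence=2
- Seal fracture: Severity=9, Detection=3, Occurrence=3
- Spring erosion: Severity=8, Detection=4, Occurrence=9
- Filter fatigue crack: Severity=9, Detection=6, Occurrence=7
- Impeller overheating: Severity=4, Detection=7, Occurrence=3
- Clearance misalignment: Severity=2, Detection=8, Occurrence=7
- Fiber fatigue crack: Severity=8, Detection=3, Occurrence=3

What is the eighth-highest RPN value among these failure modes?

81

RPN = Severity × Occurrence × Detection:
  Bolt torque binding: 6 × 6 × 6 = 216
  Coil degraded: 6 × 7 × 7 = 294
  Spline fatigue crack: 9 × 5 × 8 = 360
  Lubricant film loosening: 4 × 2 × 2 = 16
  Seal fracture: 9 × 3 × 3 = 81
  Spring erosion: 8 × 9 × 4 = 288
  Filter fatigue crack: 9 × 7 × 6 = 378
  Impeller overheating: 4 × 3 × 7 = 84
  Clearance misalignment: 2 × 7 × 8 = 112
  Fiber fatigue crack: 8 × 3 × 3 = 72
Sorted descending: 378, 360, 294, 288, 216, 112, 84, 81, 72, 16.
The eighth-highest RPN is 81 (Seal fracture).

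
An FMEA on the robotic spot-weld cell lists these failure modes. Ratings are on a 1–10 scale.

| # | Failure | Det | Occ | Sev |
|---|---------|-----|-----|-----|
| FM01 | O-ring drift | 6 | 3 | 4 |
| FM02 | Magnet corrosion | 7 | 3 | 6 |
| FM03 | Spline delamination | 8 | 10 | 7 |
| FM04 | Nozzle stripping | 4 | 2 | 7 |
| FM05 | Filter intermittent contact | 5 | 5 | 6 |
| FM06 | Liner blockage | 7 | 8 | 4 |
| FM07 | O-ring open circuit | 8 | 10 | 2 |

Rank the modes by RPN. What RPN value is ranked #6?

RPN = Severity × Occurrence × Detection:
  FM01: 4 × 3 × 6 = 72
  FM02: 6 × 3 × 7 = 126
  FM03: 7 × 10 × 8 = 560
  FM04: 7 × 2 × 4 = 56
  FM05: 6 × 5 × 5 = 150
  FM06: 4 × 8 × 7 = 224
  FM07: 2 × 10 × 8 = 160
Sorted descending: 560, 224, 160, 150, 126, 72, 56.
The sixth-highest RPN is 72 (FM01).

72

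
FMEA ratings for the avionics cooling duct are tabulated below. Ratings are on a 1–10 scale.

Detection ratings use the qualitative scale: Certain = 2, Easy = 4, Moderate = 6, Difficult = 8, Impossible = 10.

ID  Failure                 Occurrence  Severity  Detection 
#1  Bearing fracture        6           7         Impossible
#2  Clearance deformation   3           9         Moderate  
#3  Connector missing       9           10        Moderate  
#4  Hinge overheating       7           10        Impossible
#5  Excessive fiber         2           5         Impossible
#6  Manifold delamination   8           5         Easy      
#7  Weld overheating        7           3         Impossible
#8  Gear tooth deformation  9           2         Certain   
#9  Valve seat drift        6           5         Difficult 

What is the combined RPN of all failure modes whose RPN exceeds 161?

2272

RPN = Severity × Occurrence × Detection:
  #1: 7 × 6 × 10 = 420
  #2: 9 × 3 × 6 = 162
  #3: 10 × 9 × 6 = 540
  #4: 10 × 7 × 10 = 700
  #5: 5 × 2 × 10 = 100
  #6: 5 × 8 × 4 = 160
  #7: 3 × 7 × 10 = 210
  #8: 2 × 9 × 2 = 36
  #9: 5 × 6 × 8 = 240
RPN > 161: #1 (420), #2 (162), #3 (540), #4 (700), #7 (210), #9 (240).
Sum: 420 + 162 + 540 + 700 + 210 + 240 = 2272.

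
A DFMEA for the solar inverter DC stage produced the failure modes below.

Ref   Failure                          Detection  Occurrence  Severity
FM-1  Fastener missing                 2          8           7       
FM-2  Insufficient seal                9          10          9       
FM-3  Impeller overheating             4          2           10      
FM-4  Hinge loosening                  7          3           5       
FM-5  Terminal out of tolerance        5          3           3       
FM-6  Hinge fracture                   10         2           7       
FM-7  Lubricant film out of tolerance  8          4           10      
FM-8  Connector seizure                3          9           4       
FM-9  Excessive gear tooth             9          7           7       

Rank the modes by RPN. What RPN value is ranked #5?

112

RPN = Severity × Occurrence × Detection:
  FM-1: 7 × 8 × 2 = 112
  FM-2: 9 × 10 × 9 = 810
  FM-3: 10 × 2 × 4 = 80
  FM-4: 5 × 3 × 7 = 105
  FM-5: 3 × 3 × 5 = 45
  FM-6: 7 × 2 × 10 = 140
  FM-7: 10 × 4 × 8 = 320
  FM-8: 4 × 9 × 3 = 108
  FM-9: 7 × 7 × 9 = 441
Sorted descending: 810, 441, 320, 140, 112, 108, 105, 80, 45.
The fifth-highest RPN is 112 (FM-1).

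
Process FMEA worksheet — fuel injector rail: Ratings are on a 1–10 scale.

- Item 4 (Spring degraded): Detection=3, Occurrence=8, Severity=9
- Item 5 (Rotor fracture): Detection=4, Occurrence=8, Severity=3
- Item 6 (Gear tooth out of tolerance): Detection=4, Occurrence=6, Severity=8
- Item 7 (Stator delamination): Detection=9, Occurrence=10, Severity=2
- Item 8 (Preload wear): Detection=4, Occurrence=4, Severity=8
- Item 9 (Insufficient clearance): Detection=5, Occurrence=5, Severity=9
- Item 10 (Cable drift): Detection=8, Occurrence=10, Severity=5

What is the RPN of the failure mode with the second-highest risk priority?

225

RPN = Severity × Occurrence × Detection:
  Item 4: 9 × 8 × 3 = 216
  Item 5: 3 × 8 × 4 = 96
  Item 6: 8 × 6 × 4 = 192
  Item 7: 2 × 10 × 9 = 180
  Item 8: 8 × 4 × 4 = 128
  Item 9: 9 × 5 × 5 = 225
  Item 10: 5 × 10 × 8 = 400
Sorted descending: 400, 225, 216, 192, 180, 128, 96.
The second-highest RPN is 225 (Item 9).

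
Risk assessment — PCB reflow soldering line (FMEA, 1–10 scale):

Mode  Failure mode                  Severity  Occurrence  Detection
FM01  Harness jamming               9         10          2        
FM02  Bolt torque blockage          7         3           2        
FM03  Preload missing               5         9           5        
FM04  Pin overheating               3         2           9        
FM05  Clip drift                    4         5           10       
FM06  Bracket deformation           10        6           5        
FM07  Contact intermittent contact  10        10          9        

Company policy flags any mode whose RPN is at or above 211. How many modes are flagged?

3

RPN = Severity × Occurrence × Detection:
  FM01: 9 × 10 × 2 = 180
  FM02: 7 × 3 × 2 = 42
  FM03: 5 × 9 × 5 = 225
  FM04: 3 × 2 × 9 = 54
  FM05: 4 × 5 × 10 = 200
  FM06: 10 × 6 × 5 = 300
  FM07: 10 × 10 × 9 = 900
Modes with RPN ≥ 211: FM03 (225), FM06 (300), FM07 (900) → 3.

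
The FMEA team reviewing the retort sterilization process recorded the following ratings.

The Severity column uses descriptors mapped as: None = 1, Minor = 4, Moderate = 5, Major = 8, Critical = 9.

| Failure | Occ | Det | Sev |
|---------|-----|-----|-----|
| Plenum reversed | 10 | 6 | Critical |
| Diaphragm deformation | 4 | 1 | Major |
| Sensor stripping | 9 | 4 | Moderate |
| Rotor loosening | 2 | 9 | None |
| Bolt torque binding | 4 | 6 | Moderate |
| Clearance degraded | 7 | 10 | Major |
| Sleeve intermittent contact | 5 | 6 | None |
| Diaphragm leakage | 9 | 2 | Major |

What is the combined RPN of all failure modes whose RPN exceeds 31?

1576

RPN = Severity × Occurrence × Detection:
  Plenum reversed: 9 × 10 × 6 = 540
  Diaphragm deformation: 8 × 4 × 1 = 32
  Sensor stripping: 5 × 9 × 4 = 180
  Rotor loosening: 1 × 2 × 9 = 18
  Bolt torque binding: 5 × 4 × 6 = 120
  Clearance degraded: 8 × 7 × 10 = 560
  Sleeve intermittent contact: 1 × 5 × 6 = 30
  Diaphragm leakage: 8 × 9 × 2 = 144
RPN > 31: Plenum reversed (540), Diaphragm deformation (32), Sensor stripping (180), Bolt torque binding (120), Clearance degraded (560), Diaphragm leakage (144).
Sum: 540 + 32 + 180 + 120 + 560 + 144 = 1576.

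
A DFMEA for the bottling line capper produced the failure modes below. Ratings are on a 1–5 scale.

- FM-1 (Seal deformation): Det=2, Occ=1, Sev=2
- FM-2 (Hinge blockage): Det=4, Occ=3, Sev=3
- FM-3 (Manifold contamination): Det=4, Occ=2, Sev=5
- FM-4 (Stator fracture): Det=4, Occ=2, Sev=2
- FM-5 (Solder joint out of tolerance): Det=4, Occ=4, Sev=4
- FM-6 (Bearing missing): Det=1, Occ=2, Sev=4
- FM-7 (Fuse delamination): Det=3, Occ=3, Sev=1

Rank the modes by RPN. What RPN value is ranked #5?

RPN = Severity × Occurrence × Detection:
  FM-1: 2 × 1 × 2 = 4
  FM-2: 3 × 3 × 4 = 36
  FM-3: 5 × 2 × 4 = 40
  FM-4: 2 × 2 × 4 = 16
  FM-5: 4 × 4 × 4 = 64
  FM-6: 4 × 2 × 1 = 8
  FM-7: 1 × 3 × 3 = 9
Sorted descending: 64, 40, 36, 16, 9, 8, 4.
The fifth-highest RPN is 9 (FM-7).

9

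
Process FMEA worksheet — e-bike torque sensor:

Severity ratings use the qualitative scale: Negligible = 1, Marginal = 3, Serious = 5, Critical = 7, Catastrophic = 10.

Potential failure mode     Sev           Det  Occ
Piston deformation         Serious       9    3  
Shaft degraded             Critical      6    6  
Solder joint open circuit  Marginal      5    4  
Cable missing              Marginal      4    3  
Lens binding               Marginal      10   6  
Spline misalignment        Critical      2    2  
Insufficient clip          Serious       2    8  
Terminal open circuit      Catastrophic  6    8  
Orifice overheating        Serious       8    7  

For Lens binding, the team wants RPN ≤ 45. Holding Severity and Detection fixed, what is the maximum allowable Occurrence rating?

1

Lens binding: S=3, O=6, D=10 → current RPN = 180.
Fixed product = 30. Need 30 × O ≤ 45, so O ≤ 45/30 = 1.50.
Maximum integer Occurrence rating = 1 (gives RPN 30; O=2 would give 60 > 45).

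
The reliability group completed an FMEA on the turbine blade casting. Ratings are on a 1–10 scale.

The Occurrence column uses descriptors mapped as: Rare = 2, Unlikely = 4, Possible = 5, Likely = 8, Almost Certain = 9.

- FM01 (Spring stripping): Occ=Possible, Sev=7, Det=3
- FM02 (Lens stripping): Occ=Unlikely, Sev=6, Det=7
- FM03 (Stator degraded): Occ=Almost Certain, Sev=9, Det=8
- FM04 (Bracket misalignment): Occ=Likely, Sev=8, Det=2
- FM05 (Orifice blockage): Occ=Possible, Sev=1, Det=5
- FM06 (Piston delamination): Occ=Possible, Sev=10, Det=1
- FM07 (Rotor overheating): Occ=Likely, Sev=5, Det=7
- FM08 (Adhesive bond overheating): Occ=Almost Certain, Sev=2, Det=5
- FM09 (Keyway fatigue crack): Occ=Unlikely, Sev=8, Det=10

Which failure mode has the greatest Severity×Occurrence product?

Criticality = Severity × Occurrence:
  FM01: 7 × 5 = 35
  FM02: 6 × 4 = 24
  FM03: 9 × 9 = 81
  FM04: 8 × 8 = 64
  FM05: 1 × 5 = 5
  FM06: 10 × 5 = 50
  FM07: 5 × 8 = 40
  FM08: 2 × 9 = 18
  FM09: 8 × 4 = 32
Highest criticality is 81 → FM03.

FM03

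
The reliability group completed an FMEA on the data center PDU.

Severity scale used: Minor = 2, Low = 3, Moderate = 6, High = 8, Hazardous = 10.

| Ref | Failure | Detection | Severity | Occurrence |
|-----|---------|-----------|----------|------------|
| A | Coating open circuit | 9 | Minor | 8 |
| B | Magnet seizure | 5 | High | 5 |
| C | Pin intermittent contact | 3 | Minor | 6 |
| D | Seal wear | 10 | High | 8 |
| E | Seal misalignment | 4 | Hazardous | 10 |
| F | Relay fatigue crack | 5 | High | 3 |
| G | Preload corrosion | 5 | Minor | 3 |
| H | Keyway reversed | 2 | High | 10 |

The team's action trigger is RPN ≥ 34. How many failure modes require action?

RPN = Severity × Occurrence × Detection:
  A: 2 × 8 × 9 = 144
  B: 8 × 5 × 5 = 200
  C: 2 × 6 × 3 = 36
  D: 8 × 8 × 10 = 640
  E: 10 × 10 × 4 = 400
  F: 8 × 3 × 5 = 120
  G: 2 × 3 × 5 = 30
  H: 8 × 10 × 2 = 160
Modes with RPN ≥ 34: A (144), B (200), C (36), D (640), E (400), F (120), H (160) → 7.

7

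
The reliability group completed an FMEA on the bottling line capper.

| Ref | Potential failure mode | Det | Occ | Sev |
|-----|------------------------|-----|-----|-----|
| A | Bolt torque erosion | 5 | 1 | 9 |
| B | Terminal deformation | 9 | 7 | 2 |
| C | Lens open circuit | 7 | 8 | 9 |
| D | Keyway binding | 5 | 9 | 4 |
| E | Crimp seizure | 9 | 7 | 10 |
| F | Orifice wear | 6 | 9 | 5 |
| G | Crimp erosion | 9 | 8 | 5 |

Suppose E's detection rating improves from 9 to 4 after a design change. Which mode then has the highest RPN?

RPN = Severity × Occurrence × Detection:
  A: 9 × 1 × 5 = 45
  B: 2 × 7 × 9 = 126
  C: 9 × 8 × 7 = 504
  D: 4 × 9 × 5 = 180
  E: 10 × 7 × 9 = 630
  F: 5 × 9 × 6 = 270
  G: 5 × 8 × 9 = 360
After action: E → 10 × 7 × 4 = 280.
Revised RPNs: C=504, G=360, E=280, F=270, D=180, B=126, A=45.
Highest is now C (504).

C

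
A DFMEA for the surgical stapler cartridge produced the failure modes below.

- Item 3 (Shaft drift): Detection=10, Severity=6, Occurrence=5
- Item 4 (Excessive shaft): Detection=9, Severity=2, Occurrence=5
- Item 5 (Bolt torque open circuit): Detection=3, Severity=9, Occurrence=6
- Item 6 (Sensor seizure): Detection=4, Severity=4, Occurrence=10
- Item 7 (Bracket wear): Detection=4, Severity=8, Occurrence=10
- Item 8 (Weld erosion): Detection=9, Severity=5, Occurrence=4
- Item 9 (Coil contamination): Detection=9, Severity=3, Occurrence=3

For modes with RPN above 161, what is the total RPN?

RPN = Severity × Occurrence × Detection:
  Item 3: 6 × 5 × 10 = 300
  Item 4: 2 × 5 × 9 = 90
  Item 5: 9 × 6 × 3 = 162
  Item 6: 4 × 10 × 4 = 160
  Item 7: 8 × 10 × 4 = 320
  Item 8: 5 × 4 × 9 = 180
  Item 9: 3 × 3 × 9 = 81
RPN > 161: Item 3 (300), Item 5 (162), Item 7 (320), Item 8 (180).
Sum: 300 + 162 + 320 + 180 = 962.

962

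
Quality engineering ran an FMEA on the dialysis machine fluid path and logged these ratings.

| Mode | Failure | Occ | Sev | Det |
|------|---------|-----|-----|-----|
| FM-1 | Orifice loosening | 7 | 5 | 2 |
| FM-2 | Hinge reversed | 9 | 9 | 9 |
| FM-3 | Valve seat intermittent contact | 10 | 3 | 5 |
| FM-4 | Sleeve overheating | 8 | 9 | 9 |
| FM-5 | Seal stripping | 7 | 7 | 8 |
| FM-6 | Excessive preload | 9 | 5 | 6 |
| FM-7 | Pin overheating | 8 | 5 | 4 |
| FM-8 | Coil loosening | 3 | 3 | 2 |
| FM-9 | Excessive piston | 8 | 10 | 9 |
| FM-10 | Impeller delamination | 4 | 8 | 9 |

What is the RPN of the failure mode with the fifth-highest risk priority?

288

RPN = Severity × Occurrence × Detection:
  FM-1: 5 × 7 × 2 = 70
  FM-2: 9 × 9 × 9 = 729
  FM-3: 3 × 10 × 5 = 150
  FM-4: 9 × 8 × 9 = 648
  FM-5: 7 × 7 × 8 = 392
  FM-6: 5 × 9 × 6 = 270
  FM-7: 5 × 8 × 4 = 160
  FM-8: 3 × 3 × 2 = 18
  FM-9: 10 × 8 × 9 = 720
  FM-10: 8 × 4 × 9 = 288
Sorted descending: 729, 720, 648, 392, 288, 270, 160, 150, 70, 18.
The fifth-highest RPN is 288 (FM-10).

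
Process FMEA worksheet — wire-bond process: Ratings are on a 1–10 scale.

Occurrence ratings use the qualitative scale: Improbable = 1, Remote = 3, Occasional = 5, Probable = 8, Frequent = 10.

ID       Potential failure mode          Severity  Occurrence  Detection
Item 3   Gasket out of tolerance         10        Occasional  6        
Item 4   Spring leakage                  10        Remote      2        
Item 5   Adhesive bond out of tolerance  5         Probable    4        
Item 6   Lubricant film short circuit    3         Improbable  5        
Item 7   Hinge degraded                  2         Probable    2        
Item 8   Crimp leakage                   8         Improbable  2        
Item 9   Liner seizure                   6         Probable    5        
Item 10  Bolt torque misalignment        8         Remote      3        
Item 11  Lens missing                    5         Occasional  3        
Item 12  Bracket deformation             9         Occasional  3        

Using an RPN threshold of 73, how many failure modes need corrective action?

5

RPN = Severity × Occurrence × Detection:
  Item 3: 10 × 5 × 6 = 300
  Item 4: 10 × 3 × 2 = 60
  Item 5: 5 × 8 × 4 = 160
  Item 6: 3 × 1 × 5 = 15
  Item 7: 2 × 8 × 2 = 32
  Item 8: 8 × 1 × 2 = 16
  Item 9: 6 × 8 × 5 = 240
  Item 10: 8 × 3 × 3 = 72
  Item 11: 5 × 5 × 3 = 75
  Item 12: 9 × 5 × 3 = 135
Modes with RPN ≥ 73: Item 3 (300), Item 5 (160), Item 9 (240), Item 11 (75), Item 12 (135) → 5.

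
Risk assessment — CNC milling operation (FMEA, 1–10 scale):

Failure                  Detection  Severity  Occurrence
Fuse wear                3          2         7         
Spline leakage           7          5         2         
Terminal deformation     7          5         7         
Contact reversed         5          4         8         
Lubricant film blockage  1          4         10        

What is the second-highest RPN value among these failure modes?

RPN = Severity × Occurrence × Detection:
  Fuse wear: 2 × 7 × 3 = 42
  Spline leakage: 5 × 2 × 7 = 70
  Terminal deformation: 5 × 7 × 7 = 245
  Contact reversed: 4 × 8 × 5 = 160
  Lubricant film blockage: 4 × 10 × 1 = 40
Sorted descending: 245, 160, 70, 42, 40.
The second-highest RPN is 160 (Contact reversed).

160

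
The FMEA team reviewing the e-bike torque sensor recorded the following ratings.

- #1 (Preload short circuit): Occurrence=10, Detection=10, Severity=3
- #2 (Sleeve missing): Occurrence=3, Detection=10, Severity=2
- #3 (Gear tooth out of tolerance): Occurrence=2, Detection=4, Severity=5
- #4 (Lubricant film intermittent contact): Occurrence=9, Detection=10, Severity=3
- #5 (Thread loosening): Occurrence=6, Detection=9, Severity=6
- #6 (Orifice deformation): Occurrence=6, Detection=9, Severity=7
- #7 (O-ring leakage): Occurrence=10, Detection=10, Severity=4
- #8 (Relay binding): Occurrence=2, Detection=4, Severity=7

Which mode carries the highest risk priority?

#7

RPN = Severity × Occurrence × Detection:
  #1: 3 × 10 × 10 = 300
  #2: 2 × 3 × 10 = 60
  #3: 5 × 2 × 4 = 40
  #4: 3 × 9 × 10 = 270
  #5: 6 × 6 × 9 = 324
  #6: 7 × 6 × 9 = 378
  #7: 4 × 10 × 10 = 400
  #8: 7 × 2 × 4 = 56
Highest RPN is 400 → #7.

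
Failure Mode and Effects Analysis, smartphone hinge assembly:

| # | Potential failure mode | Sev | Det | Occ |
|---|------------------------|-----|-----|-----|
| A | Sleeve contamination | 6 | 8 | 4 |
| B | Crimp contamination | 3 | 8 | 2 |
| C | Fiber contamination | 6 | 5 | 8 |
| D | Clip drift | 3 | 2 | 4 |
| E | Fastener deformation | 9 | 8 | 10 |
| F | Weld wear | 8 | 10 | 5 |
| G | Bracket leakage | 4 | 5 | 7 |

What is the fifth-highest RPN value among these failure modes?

140

RPN = Severity × Occurrence × Detection:
  A: 6 × 4 × 8 = 192
  B: 3 × 2 × 8 = 48
  C: 6 × 8 × 5 = 240
  D: 3 × 4 × 2 = 24
  E: 9 × 10 × 8 = 720
  F: 8 × 5 × 10 = 400
  G: 4 × 7 × 5 = 140
Sorted descending: 720, 400, 240, 192, 140, 48, 24.
The fifth-highest RPN is 140 (G).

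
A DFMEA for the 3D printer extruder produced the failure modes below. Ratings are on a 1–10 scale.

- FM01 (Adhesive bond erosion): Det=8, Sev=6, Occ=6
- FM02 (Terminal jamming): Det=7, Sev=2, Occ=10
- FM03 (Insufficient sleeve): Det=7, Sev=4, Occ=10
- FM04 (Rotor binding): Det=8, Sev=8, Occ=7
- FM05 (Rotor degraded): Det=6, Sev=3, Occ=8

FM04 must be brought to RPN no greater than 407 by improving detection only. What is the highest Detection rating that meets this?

7

FM04: S=8, O=7, D=8 → current RPN = 448.
Fixed product = 56. Need 56 × D ≤ 407, so D ≤ 407/56 = 7.27.
Maximum integer Detection rating = 7 (gives RPN 392; D=8 would give 448 > 407).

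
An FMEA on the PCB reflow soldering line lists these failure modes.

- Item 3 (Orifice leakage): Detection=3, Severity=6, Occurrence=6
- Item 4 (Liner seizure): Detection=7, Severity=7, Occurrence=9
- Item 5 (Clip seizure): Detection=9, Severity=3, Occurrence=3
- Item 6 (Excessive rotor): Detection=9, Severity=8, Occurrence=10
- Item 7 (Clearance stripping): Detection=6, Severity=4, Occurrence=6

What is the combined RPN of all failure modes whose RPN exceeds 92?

1413

RPN = Severity × Occurrence × Detection:
  Item 3: 6 × 6 × 3 = 108
  Item 4: 7 × 9 × 7 = 441
  Item 5: 3 × 3 × 9 = 81
  Item 6: 8 × 10 × 9 = 720
  Item 7: 4 × 6 × 6 = 144
RPN > 92: Item 3 (108), Item 4 (441), Item 6 (720), Item 7 (144).
Sum: 108 + 441 + 720 + 144 = 1413.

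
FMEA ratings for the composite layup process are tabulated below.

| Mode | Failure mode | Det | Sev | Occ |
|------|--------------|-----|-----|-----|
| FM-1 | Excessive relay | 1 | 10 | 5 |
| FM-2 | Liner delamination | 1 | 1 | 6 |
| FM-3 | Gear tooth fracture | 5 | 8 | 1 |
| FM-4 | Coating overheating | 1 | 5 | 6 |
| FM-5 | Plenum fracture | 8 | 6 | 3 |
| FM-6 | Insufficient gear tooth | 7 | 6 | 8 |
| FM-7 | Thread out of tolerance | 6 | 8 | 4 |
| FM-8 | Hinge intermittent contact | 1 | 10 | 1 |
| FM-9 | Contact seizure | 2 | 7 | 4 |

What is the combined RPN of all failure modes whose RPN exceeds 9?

RPN = Severity × Occurrence × Detection:
  FM-1: 10 × 5 × 1 = 50
  FM-2: 1 × 6 × 1 = 6
  FM-3: 8 × 1 × 5 = 40
  FM-4: 5 × 6 × 1 = 30
  FM-5: 6 × 3 × 8 = 144
  FM-6: 6 × 8 × 7 = 336
  FM-7: 8 × 4 × 6 = 192
  FM-8: 10 × 1 × 1 = 10
  FM-9: 7 × 4 × 2 = 56
RPN > 9: FM-1 (50), FM-3 (40), FM-4 (30), FM-5 (144), FM-6 (336), FM-7 (192), FM-8 (10), FM-9 (56).
Sum: 50 + 40 + 30 + 144 + 336 + 192 + 10 + 56 = 858.

858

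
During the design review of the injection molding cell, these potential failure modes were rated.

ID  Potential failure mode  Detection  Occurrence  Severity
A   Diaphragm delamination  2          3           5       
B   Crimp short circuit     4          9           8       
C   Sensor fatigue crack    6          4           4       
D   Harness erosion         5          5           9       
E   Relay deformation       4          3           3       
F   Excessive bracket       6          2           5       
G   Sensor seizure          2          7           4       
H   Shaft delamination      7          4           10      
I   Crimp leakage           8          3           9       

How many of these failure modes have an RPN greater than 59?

6

RPN = Severity × Occurrence × Detection:
  A: 5 × 3 × 2 = 30
  B: 8 × 9 × 4 = 288
  C: 4 × 4 × 6 = 96
  D: 9 × 5 × 5 = 225
  E: 3 × 3 × 4 = 36
  F: 5 × 2 × 6 = 60
  G: 4 × 7 × 2 = 56
  H: 10 × 4 × 7 = 280
  I: 9 × 3 × 8 = 216
Modes with RPN > 59: B (288), C (96), D (225), F (60), H (280), I (216) → 6.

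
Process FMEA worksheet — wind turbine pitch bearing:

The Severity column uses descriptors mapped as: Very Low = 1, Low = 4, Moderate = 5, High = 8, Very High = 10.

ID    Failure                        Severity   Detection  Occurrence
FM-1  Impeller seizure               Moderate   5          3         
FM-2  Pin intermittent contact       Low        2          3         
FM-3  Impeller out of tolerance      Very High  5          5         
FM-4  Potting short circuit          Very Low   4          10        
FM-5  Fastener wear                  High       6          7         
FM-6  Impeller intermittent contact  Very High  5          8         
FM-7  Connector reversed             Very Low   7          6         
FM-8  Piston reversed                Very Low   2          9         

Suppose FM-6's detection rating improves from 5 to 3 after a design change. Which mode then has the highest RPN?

FM-5

RPN = Severity × Occurrence × Detection:
  FM-1: 5 × 3 × 5 = 75
  FM-2: 4 × 3 × 2 = 24
  FM-3: 10 × 5 × 5 = 250
  FM-4: 1 × 10 × 4 = 40
  FM-5: 8 × 7 × 6 = 336
  FM-6: 10 × 8 × 5 = 400
  FM-7: 1 × 6 × 7 = 42
  FM-8: 1 × 9 × 2 = 18
After action: FM-6 → 10 × 8 × 3 = 240.
Revised RPNs: FM-5=336, FM-3=250, FM-6=240, FM-1=75, FM-7=42, FM-4=40, FM-2=24, FM-8=18.
Highest is now FM-5 (336).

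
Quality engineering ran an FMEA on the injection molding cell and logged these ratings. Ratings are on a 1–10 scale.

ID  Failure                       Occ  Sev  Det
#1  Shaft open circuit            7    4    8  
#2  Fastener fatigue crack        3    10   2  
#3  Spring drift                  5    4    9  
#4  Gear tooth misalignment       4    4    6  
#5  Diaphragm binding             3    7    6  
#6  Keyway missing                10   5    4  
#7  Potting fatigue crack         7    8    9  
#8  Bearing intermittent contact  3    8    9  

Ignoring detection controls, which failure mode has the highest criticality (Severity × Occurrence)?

Criticality = Severity × Occurrence:
  #1: 4 × 7 = 28
  #2: 10 × 3 = 30
  #3: 4 × 5 = 20
  #4: 4 × 4 = 16
  #5: 7 × 3 = 21
  #6: 5 × 10 = 50
  #7: 8 × 7 = 56
  #8: 8 × 3 = 24
Highest criticality is 56 → #7.

#7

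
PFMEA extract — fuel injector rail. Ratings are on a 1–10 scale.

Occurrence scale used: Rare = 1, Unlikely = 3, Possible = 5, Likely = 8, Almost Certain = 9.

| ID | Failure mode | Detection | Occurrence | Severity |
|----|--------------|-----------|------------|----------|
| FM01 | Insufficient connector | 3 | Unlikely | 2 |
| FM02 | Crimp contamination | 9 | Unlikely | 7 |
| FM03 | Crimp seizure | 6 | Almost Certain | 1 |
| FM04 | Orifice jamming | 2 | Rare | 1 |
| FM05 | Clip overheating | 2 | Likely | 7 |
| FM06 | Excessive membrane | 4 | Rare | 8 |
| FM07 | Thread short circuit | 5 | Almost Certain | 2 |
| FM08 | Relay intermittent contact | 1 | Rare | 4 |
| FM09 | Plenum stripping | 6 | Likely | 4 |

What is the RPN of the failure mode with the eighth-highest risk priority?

RPN = Severity × Occurrence × Detection:
  FM01: 2 × 3 × 3 = 18
  FM02: 7 × 3 × 9 = 189
  FM03: 1 × 9 × 6 = 54
  FM04: 1 × 1 × 2 = 2
  FM05: 7 × 8 × 2 = 112
  FM06: 8 × 1 × 4 = 32
  FM07: 2 × 9 × 5 = 90
  FM08: 4 × 1 × 1 = 4
  FM09: 4 × 8 × 6 = 192
Sorted descending: 192, 189, 112, 90, 54, 32, 18, 4, 2.
The eighth-highest RPN is 4 (FM08).

4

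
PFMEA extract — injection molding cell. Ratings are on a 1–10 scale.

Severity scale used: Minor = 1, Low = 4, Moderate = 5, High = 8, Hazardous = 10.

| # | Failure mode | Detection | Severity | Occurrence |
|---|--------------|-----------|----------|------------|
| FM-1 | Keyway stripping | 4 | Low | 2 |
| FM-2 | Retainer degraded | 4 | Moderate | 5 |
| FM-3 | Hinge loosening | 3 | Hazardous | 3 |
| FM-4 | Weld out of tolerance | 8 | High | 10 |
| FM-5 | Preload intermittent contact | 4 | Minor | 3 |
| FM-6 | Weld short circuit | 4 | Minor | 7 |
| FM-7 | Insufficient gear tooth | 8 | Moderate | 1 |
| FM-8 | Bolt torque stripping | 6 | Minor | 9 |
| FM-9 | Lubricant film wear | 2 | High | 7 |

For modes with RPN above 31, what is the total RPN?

RPN = Severity × Occurrence × Detection:
  FM-1: 4 × 2 × 4 = 32
  FM-2: 5 × 5 × 4 = 100
  FM-3: 10 × 3 × 3 = 90
  FM-4: 8 × 10 × 8 = 640
  FM-5: 1 × 3 × 4 = 12
  FM-6: 1 × 7 × 4 = 28
  FM-7: 5 × 1 × 8 = 40
  FM-8: 1 × 9 × 6 = 54
  FM-9: 8 × 7 × 2 = 112
RPN > 31: FM-1 (32), FM-2 (100), FM-3 (90), FM-4 (640), FM-7 (40), FM-8 (54), FM-9 (112).
Sum: 32 + 100 + 90 + 640 + 40 + 54 + 112 = 1068.

1068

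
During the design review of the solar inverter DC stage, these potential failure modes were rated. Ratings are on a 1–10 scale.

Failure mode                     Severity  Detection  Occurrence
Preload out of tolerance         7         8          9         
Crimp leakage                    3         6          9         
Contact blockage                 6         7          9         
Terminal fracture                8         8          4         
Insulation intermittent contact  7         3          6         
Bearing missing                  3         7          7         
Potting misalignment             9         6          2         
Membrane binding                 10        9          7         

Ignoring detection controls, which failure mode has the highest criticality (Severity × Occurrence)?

Membrane binding

Criticality = Severity × Occurrence:
  Preload out of tolerance: 7 × 9 = 63
  Crimp leakage: 3 × 9 = 27
  Contact blockage: 6 × 9 = 54
  Terminal fracture: 8 × 4 = 32
  Insulation intermittent contact: 7 × 6 = 42
  Bearing missing: 3 × 7 = 21
  Potting misalignment: 9 × 2 = 18
  Membrane binding: 10 × 7 = 70
Highest criticality is 70 → Membrane binding.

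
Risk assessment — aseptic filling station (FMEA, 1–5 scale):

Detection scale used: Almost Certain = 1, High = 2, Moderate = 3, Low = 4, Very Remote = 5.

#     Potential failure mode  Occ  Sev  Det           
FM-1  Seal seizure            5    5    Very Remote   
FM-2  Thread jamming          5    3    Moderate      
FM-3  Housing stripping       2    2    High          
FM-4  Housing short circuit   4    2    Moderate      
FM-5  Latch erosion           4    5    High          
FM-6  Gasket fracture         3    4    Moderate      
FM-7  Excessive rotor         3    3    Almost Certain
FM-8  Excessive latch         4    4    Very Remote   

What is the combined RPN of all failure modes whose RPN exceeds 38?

290

RPN = Severity × Occurrence × Detection:
  FM-1: 5 × 5 × 5 = 125
  FM-2: 3 × 5 × 3 = 45
  FM-3: 2 × 2 × 2 = 8
  FM-4: 2 × 4 × 3 = 24
  FM-5: 5 × 4 × 2 = 40
  FM-6: 4 × 3 × 3 = 36
  FM-7: 3 × 3 × 1 = 9
  FM-8: 4 × 4 × 5 = 80
RPN > 38: FM-1 (125), FM-2 (45), FM-5 (40), FM-8 (80).
Sum: 125 + 45 + 40 + 80 = 290.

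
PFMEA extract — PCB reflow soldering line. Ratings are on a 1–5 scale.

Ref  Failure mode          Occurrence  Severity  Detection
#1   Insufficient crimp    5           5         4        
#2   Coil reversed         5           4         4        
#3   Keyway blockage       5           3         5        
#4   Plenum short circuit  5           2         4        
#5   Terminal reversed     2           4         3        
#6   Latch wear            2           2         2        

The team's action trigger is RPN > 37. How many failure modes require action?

RPN = Severity × Occurrence × Detection:
  #1: 5 × 5 × 4 = 100
  #2: 4 × 5 × 4 = 80
  #3: 3 × 5 × 5 = 75
  #4: 2 × 5 × 4 = 40
  #5: 4 × 2 × 3 = 24
  #6: 2 × 2 × 2 = 8
Modes with RPN > 37: #1 (100), #2 (80), #3 (75), #4 (40) → 4.

4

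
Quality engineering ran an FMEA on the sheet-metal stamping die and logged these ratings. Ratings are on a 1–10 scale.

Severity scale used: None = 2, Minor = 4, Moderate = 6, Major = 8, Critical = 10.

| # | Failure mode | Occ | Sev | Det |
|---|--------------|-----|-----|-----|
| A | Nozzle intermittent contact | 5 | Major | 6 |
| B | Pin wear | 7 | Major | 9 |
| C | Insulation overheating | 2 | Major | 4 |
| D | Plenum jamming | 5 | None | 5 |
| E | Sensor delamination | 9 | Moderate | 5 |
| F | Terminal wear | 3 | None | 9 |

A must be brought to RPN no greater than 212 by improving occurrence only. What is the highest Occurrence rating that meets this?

4

A: S=8, O=5, D=6 → current RPN = 240.
Fixed product = 48. Need 48 × O ≤ 212, so O ≤ 212/48 = 4.42.
Maximum integer Occurrence rating = 4 (gives RPN 192; O=5 would give 240 > 212).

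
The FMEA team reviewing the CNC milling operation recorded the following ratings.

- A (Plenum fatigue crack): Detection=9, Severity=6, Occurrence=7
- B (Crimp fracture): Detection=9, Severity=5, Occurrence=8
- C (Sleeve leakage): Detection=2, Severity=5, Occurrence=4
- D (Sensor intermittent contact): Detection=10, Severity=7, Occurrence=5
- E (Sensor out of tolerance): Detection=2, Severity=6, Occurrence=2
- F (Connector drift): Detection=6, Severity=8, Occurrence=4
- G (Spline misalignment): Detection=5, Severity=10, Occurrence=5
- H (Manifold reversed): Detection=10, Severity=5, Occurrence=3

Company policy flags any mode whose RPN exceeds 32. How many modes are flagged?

7

RPN = Severity × Occurrence × Detection:
  A: 6 × 7 × 9 = 378
  B: 5 × 8 × 9 = 360
  C: 5 × 4 × 2 = 40
  D: 7 × 5 × 10 = 350
  E: 6 × 2 × 2 = 24
  F: 8 × 4 × 6 = 192
  G: 10 × 5 × 5 = 250
  H: 5 × 3 × 10 = 150
Modes with RPN > 32: A (378), B (360), C (40), D (350), F (192), G (250), H (150) → 7.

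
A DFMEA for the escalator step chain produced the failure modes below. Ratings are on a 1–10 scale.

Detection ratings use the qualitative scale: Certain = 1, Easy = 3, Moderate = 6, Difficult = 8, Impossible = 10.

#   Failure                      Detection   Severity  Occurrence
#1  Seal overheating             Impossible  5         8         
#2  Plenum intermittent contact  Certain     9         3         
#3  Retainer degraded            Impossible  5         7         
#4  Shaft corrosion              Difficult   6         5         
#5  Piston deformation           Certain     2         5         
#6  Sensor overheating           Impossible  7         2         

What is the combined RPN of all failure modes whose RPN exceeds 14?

1157

RPN = Severity × Occurrence × Detection:
  #1: 5 × 8 × 10 = 400
  #2: 9 × 3 × 1 = 27
  #3: 5 × 7 × 10 = 350
  #4: 6 × 5 × 8 = 240
  #5: 2 × 5 × 1 = 10
  #6: 7 × 2 × 10 = 140
RPN > 14: #1 (400), #2 (27), #3 (350), #4 (240), #6 (140).
Sum: 400 + 27 + 350 + 240 + 140 = 1157.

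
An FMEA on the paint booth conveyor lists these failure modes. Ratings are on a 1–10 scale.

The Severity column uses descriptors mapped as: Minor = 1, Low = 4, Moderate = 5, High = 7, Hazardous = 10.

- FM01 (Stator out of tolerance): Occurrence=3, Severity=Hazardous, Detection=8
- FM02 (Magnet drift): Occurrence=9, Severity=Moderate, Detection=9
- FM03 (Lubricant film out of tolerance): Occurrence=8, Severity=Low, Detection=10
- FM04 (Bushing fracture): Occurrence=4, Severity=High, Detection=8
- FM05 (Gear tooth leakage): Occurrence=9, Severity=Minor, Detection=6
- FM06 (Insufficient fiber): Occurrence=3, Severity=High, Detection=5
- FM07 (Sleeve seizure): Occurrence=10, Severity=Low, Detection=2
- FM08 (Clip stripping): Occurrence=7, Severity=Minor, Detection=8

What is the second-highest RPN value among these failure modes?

320

RPN = Severity × Occurrence × Detection:
  FM01: 10 × 3 × 8 = 240
  FM02: 5 × 9 × 9 = 405
  FM03: 4 × 8 × 10 = 320
  FM04: 7 × 4 × 8 = 224
  FM05: 1 × 9 × 6 = 54
  FM06: 7 × 3 × 5 = 105
  FM07: 4 × 10 × 2 = 80
  FM08: 1 × 7 × 8 = 56
Sorted descending: 405, 320, 240, 224, 105, 80, 56, 54.
The second-highest RPN is 320 (FM03).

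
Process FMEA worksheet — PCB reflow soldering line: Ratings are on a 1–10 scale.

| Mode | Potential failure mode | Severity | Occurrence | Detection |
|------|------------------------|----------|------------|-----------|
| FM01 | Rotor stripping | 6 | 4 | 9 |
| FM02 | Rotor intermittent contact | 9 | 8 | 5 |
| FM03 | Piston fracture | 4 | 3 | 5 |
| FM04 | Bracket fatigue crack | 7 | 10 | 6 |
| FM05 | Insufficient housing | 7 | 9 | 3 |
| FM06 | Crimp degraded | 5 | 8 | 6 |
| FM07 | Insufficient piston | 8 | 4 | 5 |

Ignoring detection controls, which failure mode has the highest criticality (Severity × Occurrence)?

FM02

Criticality = Severity × Occurrence:
  FM01: 6 × 4 = 24
  FM02: 9 × 8 = 72
  FM03: 4 × 3 = 12
  FM04: 7 × 10 = 70
  FM05: 7 × 9 = 63
  FM06: 5 × 8 = 40
  FM07: 8 × 4 = 32
Highest criticality is 72 → FM02.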